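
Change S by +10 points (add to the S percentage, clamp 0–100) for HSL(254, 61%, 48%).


Original S = 61%
Adjustment = +10 percentage points
New S = 61 + (10) = 71
Clamp to [0, 100] → 71
= HSL(254°, 71%, 48%)


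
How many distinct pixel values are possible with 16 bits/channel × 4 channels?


Total bits = 16 bits/channel × 4 channels = 64 bits
Distinct pixel values = 2^64
= 18,446,744,073,709,551,616 pixel values


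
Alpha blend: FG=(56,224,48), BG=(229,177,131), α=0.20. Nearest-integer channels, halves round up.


C = α×F + (1-α)×B, with 1-α = 0.80
R: 0.20×56 + 0.80×229 = 11.20 + 183.20 = 194.40 → 194
G: 0.20×224 + 0.80×177 = 44.80 + 141.60 = 186.40 → 186
B: 0.20×48 + 0.80×131 = 9.60 + 104.80 = 114.40 → 114
= RGB(194, 186, 114)


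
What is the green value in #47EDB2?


Color: #47EDB2
R = 47 = 71
G = ED = 237
B = B2 = 178
Green = 237


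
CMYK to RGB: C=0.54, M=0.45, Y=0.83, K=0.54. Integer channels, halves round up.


R = 255 × (1-C) × (1-K) = 255 × 0.46 × 0.46 = 53.958 → 54
G = 255 × (1-M) × (1-K) = 255 × 0.55 × 0.46 = 64.515 → 65
B = 255 × (1-Y) × (1-K) = 255 × 0.17 × 0.46 = 19.941 → 20
= RGB(54, 65, 20)


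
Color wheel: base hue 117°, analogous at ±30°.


Base hue: 117°
Left analog: (117 - 30) mod 360 = 87°
Right analog: (117 + 30) mod 360 = 147°
Analogous hues = 87° and 147°


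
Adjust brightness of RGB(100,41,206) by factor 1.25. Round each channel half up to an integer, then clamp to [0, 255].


Multiply each channel by 1.25, round half up, clamp to [0, 255]
R: 100×1.25 = 125
G: 41×1.25 = 51.25 → round → 51
B: 206×1.25 = 257.5 → round → 258 → clamp → 255
= RGB(125, 51, 255)


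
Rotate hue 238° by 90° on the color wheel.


New hue = (H + rotation) mod 360
New hue = (238 + 90) mod 360
= 328 mod 360
= 328°


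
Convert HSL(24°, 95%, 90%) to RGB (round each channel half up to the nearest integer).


H=24°, S=0.95, L=0.90
C = (1-|2L-1|)×S = (1-|0.80|)×0.95 = 0.19
H' = H/60 = 24/60 ≈ 0.4000; X = C×(1-|H' mod 2 - 1|) = 0.076
m = L - C/2 = 0.90 - 0.095 = 0.805
Sector ⌊H'⌋ = 0 → (R',G',B') = (0.19, 0.076, 0.0)
RGB = ((R'+m)×255, (G'+m)×255, (B'+m)×255) = (253.725, 224.655, 205.275)
Round half up → RGB(254, 225, 205)


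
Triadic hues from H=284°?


Triadic: equally spaced at 120° intervals
H1 = 284°
H2 = (284 + 120) mod 360 = 44°
H3 = (284 + 240) mod 360 = 164°
Triadic = 284°, 44°, 164°


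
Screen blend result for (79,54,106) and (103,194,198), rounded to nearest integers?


Screen: C = 255 - (255-A)×(255-B)/255, rounded to nearest integer
R: 255 - (255-79)×(255-103)/255 = 255 - 26752/255 ≈ 255 - 104.910 = 150.090 → 150
G: 255 - (255-54)×(255-194)/255 = 255 - 12261/255 ≈ 255 - 48.082 = 206.918 → 207
B: 255 - (255-106)×(255-198)/255 = 255 - 8493/255 ≈ 255 - 33.306 = 221.694 → 222
= RGB(150, 207, 222)


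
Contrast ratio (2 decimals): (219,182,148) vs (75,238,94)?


Linearize each sRGB channel c=v/255: c/12.92 if c ≤ 0.04045 else ((c+0.055)/1.055)^2.4
L = 0.2126×R_lin + 0.7152×G_lin + 0.0722×B_lin
Color 1 (219,182,148):
  R=219: 219/255≈0.8588 > 0.04045 → ((0.8588+0.055)/1.055)^2.4 ≈ 0.70838
  G=182: 182/255≈0.7137 > 0.04045 → ((0.7137+0.055)/1.055)^2.4 ≈ 0.46778
  B=148: 148/255≈0.5804 > 0.04045 → ((0.5804+0.055)/1.055)^2.4 ≈ 0.29614
  L1 = 0.2126×0.70838 + 0.7152×0.46778 + 0.0722×0.29614 ≈ 0.50654
Color 2 (75,238,94):
  R=75: 75/255≈0.2941 > 0.04045 → ((0.2941+0.055)/1.055)^2.4 ≈ 0.07036
  G=238: 238/255≈0.9333 > 0.04045 → ((0.9333+0.055)/1.055)^2.4 ≈ 0.85499
  B=94: 94/255≈0.3686 > 0.04045 → ((0.3686+0.055)/1.055)^2.4 ≈ 0.11193
  L2 = 0.2126×0.07036 + 0.7152×0.85499 + 0.0722×0.11193 ≈ 0.63453
Lighter = 0.63453, Darker = 0.50654
Ratio = (L_lighter + 0.05) / (L_darker + 0.05)
Ratio = (0.63453 + 0.05) / (0.50654 + 0.05) = 0.68453 / 0.55654 ≈ 1.2300
Ratio ≈ 1.23:1


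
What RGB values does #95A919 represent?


95 → 149 (R)
A9 → 169 (G)
19 → 25 (B)
= RGB(149, 169, 25)


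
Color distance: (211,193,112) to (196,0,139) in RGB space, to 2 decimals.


d = √[(R₁-R₂)² + (G₁-G₂)² + (B₁-B₂)²]
d = √[(211-196)² + (193-0)² + (112-139)²]
d = √[225 + 37249 + 729]
d = √38203
d ≈ 195.46


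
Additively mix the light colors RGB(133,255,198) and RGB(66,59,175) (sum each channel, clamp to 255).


Additive: each channel = min(255, C₁+C₂)
R: 133+66 = 199 → 199
G: 255+59 = 314 → 255
B: 198+175 = 373 → 255
= RGB(199, 255, 255)


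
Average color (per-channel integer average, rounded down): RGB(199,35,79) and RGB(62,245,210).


Midpoint: each channel = ⌊(C₁+C₂)/2⌋
R: ⌊(199+62)/2⌋ = 130
G: ⌊(35+245)/2⌋ = 140
B: ⌊(79+210)/2⌋ = 144
= RGB(130, 140, 144)


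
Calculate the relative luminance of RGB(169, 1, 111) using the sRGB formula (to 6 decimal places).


Linearize each channel (sRGB transfer function): c = v/255; c_lin = c/12.92 if c ≤ 0.04045, else ((c+0.055)/1.055)^2.4
  R: 169/255 ≈ 0.662745 > 0.04045 → ((0.662745+0.055)/1.055)^2.4 ≈ 0.396755
  G: 1/255 ≈ 0.003922 ≤ 0.04045 → 0.003922/12.92 ≈ 0.000304
  B: 111/255 ≈ 0.435294 > 0.04045 → ((0.435294+0.055)/1.055)^2.4 ≈ 0.158961
R_lin = 0.396755, G_lin = 0.000304, B_lin = 0.158961
L = 0.2126×R + 0.7152×G + 0.0722×B
L = 0.2126×0.396755 + 0.7152×0.000304 + 0.0722×0.158961
L ≈ 0.096044


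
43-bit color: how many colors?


Colors = 2^bits = 2^43
= 8,796,093,022,208 colors


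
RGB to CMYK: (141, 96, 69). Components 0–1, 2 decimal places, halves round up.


R'=141/255≈0.5529, G'=96/255≈0.3765, B'=69/255≈0.2706
K = 1 - max(R',G',B') = 1 - 141/255 = 114/255 = 0.44705… → 0.45
(1-R'-K)/(1-K) simplifies to (max-R)/max with max = 141:
C = (141-141)/141 = 0/141 = 0 → 0.00
M = (141-96)/141 = 45/141 = 0.31914… → 0.32
Y = (141-69)/141 = 72/141 = 0.51063… → 0.51
= CMYK(0.00, 0.32, 0.51, 0.45)


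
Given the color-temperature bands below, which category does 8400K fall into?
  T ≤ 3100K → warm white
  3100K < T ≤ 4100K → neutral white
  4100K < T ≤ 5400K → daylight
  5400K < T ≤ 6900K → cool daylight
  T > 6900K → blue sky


Temperature: 8400K
8400K > 6900K → blue sky
Classification: blue sky


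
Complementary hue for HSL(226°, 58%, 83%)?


Complement = opposite side of color wheel = hue + 180°
H' = (226 + 180) mod 360 = 46°
S and L unchanged.
= HSL(46°, 58%, 83%)


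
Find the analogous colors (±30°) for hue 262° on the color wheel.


Base hue: 262°
Left analog: (262 - 30) mod 360 = 232°
Right analog: (262 + 30) mod 360 = 292°
Analogous hues = 232° and 292°


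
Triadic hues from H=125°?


Triadic: equally spaced at 120° intervals
H1 = 125°
H2 = (125 + 120) mod 360 = 245°
H3 = (125 + 240) mod 360 = 5°
Triadic = 125°, 245°, 5°


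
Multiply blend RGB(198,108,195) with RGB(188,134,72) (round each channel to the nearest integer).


Multiply: C = A×B/255, rounded to nearest integer
R: 198×188/255 = 37224/255 ≈ 145.976 → 146
G: 108×134/255 = 14472/255 ≈ 56.753 → 57
B: 195×72/255 = 14040/255 ≈ 55.059 → 55
= RGB(146, 57, 55)


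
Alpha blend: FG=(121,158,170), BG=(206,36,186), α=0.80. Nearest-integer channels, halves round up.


C = α×F + (1-α)×B, with 1-α = 0.20
R: 0.80×121 + 0.20×206 = 96.80 + 41.20 = 138.00 → 138
G: 0.80×158 + 0.20×36 = 126.40 + 7.20 = 133.60 → 134
B: 0.80×170 + 0.20×186 = 136.00 + 37.20 = 173.20 → 173
= RGB(138, 134, 173)


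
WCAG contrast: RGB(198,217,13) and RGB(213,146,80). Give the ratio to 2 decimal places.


Linearize each sRGB channel c=v/255: c/12.92 if c ≤ 0.04045 else ((c+0.055)/1.055)^2.4
L = 0.2126×R_lin + 0.7152×G_lin + 0.0722×B_lin
Color 1 (198,217,13):
  R=198: 198/255≈0.7765 > 0.04045 → ((0.7765+0.055)/1.055)^2.4 ≈ 0.56471
  G=217: 217/255≈0.8510 > 0.04045 → ((0.8510+0.055)/1.055)^2.4 ≈ 0.69387
  B=13: 13/255≈0.0510 > 0.04045 → ((0.0510+0.055)/1.055)^2.4 ≈ 0.00402
  L1 = 0.2126×0.56471 + 0.7152×0.69387 + 0.0722×0.00402 ≈ 0.61661
Color 2 (213,146,80):
  R=213: 213/255≈0.8353 > 0.04045 → ((0.8353+0.055)/1.055)^2.4 ≈ 0.66539
  G=146: 146/255≈0.5725 > 0.04045 → ((0.5725+0.055)/1.055)^2.4 ≈ 0.28744
  B=80: 80/255≈0.3137 > 0.04045 → ((0.3137+0.055)/1.055)^2.4 ≈ 0.08022
  L2 = 0.2126×0.66539 + 0.7152×0.28744 + 0.0722×0.08022 ≈ 0.35283
Lighter = 0.61661, Darker = 0.35283
Ratio = (L_lighter + 0.05) / (L_darker + 0.05)
Ratio = (0.61661 + 0.05) / (0.35283 + 0.05) = 0.66661 / 0.40283 ≈ 1.6548
Ratio ≈ 1.65:1


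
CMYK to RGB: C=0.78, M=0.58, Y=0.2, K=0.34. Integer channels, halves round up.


R = 255 × (1-C) × (1-K) = 255 × 0.22 × 0.66 = 37.026 → 37
G = 255 × (1-M) × (1-K) = 255 × 0.42 × 0.66 = 70.686 → 71
B = 255 × (1-Y) × (1-K) = 255 × 0.80 × 0.66 = 134.64 → 135
= RGB(37, 71, 135)


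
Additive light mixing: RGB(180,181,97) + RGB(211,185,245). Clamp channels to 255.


Additive: each channel = min(255, C₁+C₂)
R: 180+211 = 391 → 255
G: 181+185 = 366 → 255
B: 97+245 = 342 → 255
= RGB(255, 255, 255)


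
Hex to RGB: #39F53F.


39 → 57 (R)
F5 → 245 (G)
3F → 63 (B)
= RGB(57, 245, 63)


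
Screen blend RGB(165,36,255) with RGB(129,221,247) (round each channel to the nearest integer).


Screen: C = 255 - (255-A)×(255-B)/255, rounded to nearest integer
R: 255 - (255-165)×(255-129)/255 = 255 - 11340/255 ≈ 255 - 44.471 = 210.529 → 211
G: 255 - (255-36)×(255-221)/255 = 255 - 7446/255 ≈ 255 - 29.200 = 225.800 → 226
B: 255 - (255-255)×(255-247)/255 = 255 - 0/255 ≈ 255 - 0.000 = 255.000 → 255
= RGB(211, 226, 255)


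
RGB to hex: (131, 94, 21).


R = 131 → 83 (hex)
G = 94 → 5E (hex)
B = 21 → 15 (hex)
Hex = #835E15


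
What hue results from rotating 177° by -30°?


New hue = (H + rotation) mod 360
New hue = (177 -30) mod 360
= 147 mod 360
= 147°


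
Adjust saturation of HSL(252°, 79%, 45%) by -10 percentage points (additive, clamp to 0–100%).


Original S = 79%
Adjustment = -10 percentage points
New S = 79 + (-10) = 69
Clamp to [0, 100] → 69
= HSL(252°, 69%, 45%)


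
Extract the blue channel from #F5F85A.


Color: #F5F85A
R = F5 = 245
G = F8 = 248
B = 5A = 90
Blue = 90


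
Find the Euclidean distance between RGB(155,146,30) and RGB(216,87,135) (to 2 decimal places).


d = √[(R₁-R₂)² + (G₁-G₂)² + (B₁-B₂)²]
d = √[(155-216)² + (146-87)² + (30-135)²]
d = √[3721 + 3481 + 11025]
d = √18227
d ≈ 135.01


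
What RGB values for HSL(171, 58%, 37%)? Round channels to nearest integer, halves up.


H=171°, S=0.58, L=0.37
C = (1-|2L-1|)×S = (1-|-0.26|)×0.58 = 0.4292
H' = H/60 = 171/60 ≈ 2.8500; X = C×(1-|H' mod 2 - 1|) = 0.36482
m = L - C/2 = 0.37 - 0.2146 = 0.1554
Sector ⌊H'⌋ = 2 → (R',G',B') = (0.0, 0.4292, 0.36482)
RGB = ((R'+m)×255, (G'+m)×255, (B'+m)×255) = (39.627, 149.073, 132.6561)
Round half up → RGB(40, 149, 133)


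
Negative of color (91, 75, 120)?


Invert: (255-R, 255-G, 255-B)
R: 255-91 = 164
G: 255-75 = 180
B: 255-120 = 135
= RGB(164, 180, 135)


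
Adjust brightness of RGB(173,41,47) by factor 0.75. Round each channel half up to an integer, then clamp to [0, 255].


Multiply each channel by 0.75, round half up, clamp to [0, 255]
R: 173×0.75 = 129.75 → round → 130
G: 41×0.75 = 30.75 → round → 31
B: 47×0.75 = 35.25 → round → 35
= RGB(130, 31, 35)


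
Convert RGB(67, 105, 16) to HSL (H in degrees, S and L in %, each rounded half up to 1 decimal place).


Normalize: R'=67/255≈0.2627, G'=105/255≈0.4118, B'=16/255≈0.0627
Max=105/255, Min=16/255, Δ=Max-Min=89/255
L = (Max+Min)/2 = (105+16)/510 = 121/510 = 0.23725… → L = 23.7%
L ≤ 0.5 → S = Δ/(Max+Min) = 89/(105+16) = 89/121 = 0.73553… → S = 73.6%
(the 1/255 factors cancel in S and H, so raw channel differences can be used)
Max is G' → H = 60 × ((B-R)/Δ + 2) = 60 × ((16-67)/89 + 2)
  -51/89 + 2 = -0.5730… + 2 = 1.4269…
  H = 60 × 1.4269… = 85.617…° → H = 85.6°
= HSL(85.6°, 73.6%, 23.7%)


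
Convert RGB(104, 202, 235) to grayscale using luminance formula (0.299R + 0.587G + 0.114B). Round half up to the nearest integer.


Gray = 0.299×R + 0.587×G + 0.114×B
Gray = 0.299×104 + 0.587×202 + 0.114×235
Gray = 31.096 + 118.574 + 26.790
Gray = 176.460 → round half up → 176
Gray = 176


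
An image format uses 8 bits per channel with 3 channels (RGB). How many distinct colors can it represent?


Total bits = 8 bits/channel × 3 channels = 24 bits
Distinct colors = 2^24
= 16,777,216 colors


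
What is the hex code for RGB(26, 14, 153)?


R = 26 → 1A (hex)
G = 14 → 0E (hex)
B = 153 → 99 (hex)
Hex = #1A0E99


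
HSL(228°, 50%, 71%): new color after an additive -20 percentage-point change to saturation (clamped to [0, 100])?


Original S = 50%
Adjustment = -20 percentage points
New S = 50 + (-20) = 30
Clamp to [0, 100] → 30
= HSL(228°, 30%, 71%)


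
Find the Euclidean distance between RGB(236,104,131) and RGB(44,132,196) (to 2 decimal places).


d = √[(R₁-R₂)² + (G₁-G₂)² + (B₁-B₂)²]
d = √[(236-44)² + (104-132)² + (131-196)²]
d = √[36864 + 784 + 4225]
d = √41873
d ≈ 204.63


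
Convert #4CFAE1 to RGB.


4C → 76 (R)
FA → 250 (G)
E1 → 225 (B)
= RGB(76, 250, 225)


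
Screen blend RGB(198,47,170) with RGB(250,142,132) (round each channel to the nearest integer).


Screen: C = 255 - (255-A)×(255-B)/255, rounded to nearest integer
R: 255 - (255-198)×(255-250)/255 = 255 - 285/255 ≈ 255 - 1.118 = 253.882 → 254
G: 255 - (255-47)×(255-142)/255 = 255 - 23504/255 ≈ 255 - 92.173 = 162.827 → 163
B: 255 - (255-170)×(255-132)/255 = 255 - 10455/255 ≈ 255 - 41.000 = 214.000 → 214
= RGB(254, 163, 214)


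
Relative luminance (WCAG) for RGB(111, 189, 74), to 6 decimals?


Linearize each channel (sRGB transfer function): c = v/255; c_lin = c/12.92 if c ≤ 0.04045, else ((c+0.055)/1.055)^2.4
  R: 111/255 ≈ 0.435294 > 0.04045 → ((0.435294+0.055)/1.055)^2.4 ≈ 0.158961
  G: 189/255 ≈ 0.741176 > 0.04045 → ((0.741176+0.055)/1.055)^2.4 ≈ 0.508881
  B: 74/255 ≈ 0.290196 > 0.04045 → ((0.290196+0.055)/1.055)^2.4 ≈ 0.068478
R_lin = 0.158961, G_lin = 0.508881, B_lin = 0.068478
L = 0.2126×R + 0.7152×G + 0.0722×B
L = 0.2126×0.158961 + 0.7152×0.508881 + 0.0722×0.068478
L ≈ 0.402691


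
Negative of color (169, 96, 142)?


Invert: (255-R, 255-G, 255-B)
R: 255-169 = 86
G: 255-96 = 159
B: 255-142 = 113
= RGB(86, 159, 113)


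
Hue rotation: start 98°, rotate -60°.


New hue = (H + rotation) mod 360
New hue = (98 -60) mod 360
= 38 mod 360
= 38°


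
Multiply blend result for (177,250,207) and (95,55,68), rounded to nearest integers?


Multiply: C = A×B/255, rounded to nearest integer
R: 177×95/255 = 16815/255 ≈ 65.941 → 66
G: 250×55/255 = 13750/255 ≈ 53.922 → 54
B: 207×68/255 = 14076/255 ≈ 55.200 → 55
= RGB(66, 54, 55)


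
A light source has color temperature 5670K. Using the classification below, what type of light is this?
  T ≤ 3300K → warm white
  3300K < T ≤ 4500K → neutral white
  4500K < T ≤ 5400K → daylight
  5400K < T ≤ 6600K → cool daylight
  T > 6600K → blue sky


Temperature: 5670K
5400K < 5670K ≤ 6600K → cool daylight
Classification: cool daylight


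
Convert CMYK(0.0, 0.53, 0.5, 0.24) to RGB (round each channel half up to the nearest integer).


R = 255 × (1-C) × (1-K) = 255 × 1.00 × 0.76 = 193.8 → 194
G = 255 × (1-M) × (1-K) = 255 × 0.47 × 0.76 = 91.086 → 91
B = 255 × (1-Y) × (1-K) = 255 × 0.50 × 0.76 = 96.9 → 97
= RGB(194, 91, 97)


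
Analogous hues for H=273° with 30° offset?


Base hue: 273°
Left analog: (273 - 30) mod 360 = 243°
Right analog: (273 + 30) mod 360 = 303°
Analogous hues = 243° and 303°


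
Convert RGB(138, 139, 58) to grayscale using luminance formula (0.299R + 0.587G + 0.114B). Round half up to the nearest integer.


Gray = 0.299×R + 0.587×G + 0.114×B
Gray = 0.299×138 + 0.587×139 + 0.114×58
Gray = 41.262 + 81.593 + 6.612
Gray = 129.467 → round half up → 129
Gray = 129


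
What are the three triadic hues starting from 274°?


Triadic: equally spaced at 120° intervals
H1 = 274°
H2 = (274 + 120) mod 360 = 34°
H3 = (274 + 240) mod 360 = 154°
Triadic = 274°, 34°, 154°


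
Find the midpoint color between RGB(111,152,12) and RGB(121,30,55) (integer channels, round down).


Midpoint: each channel = ⌊(C₁+C₂)/2⌋
R: ⌊(111+121)/2⌋ = 116
G: ⌊(152+30)/2⌋ = 91
B: ⌊(12+55)/2⌋ = 33
= RGB(116, 91, 33)


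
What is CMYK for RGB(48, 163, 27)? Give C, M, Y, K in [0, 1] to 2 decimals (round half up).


R'=48/255≈0.1882, G'=163/255≈0.6392, B'=27/255≈0.1059
K = 1 - max(R',G',B') = 1 - 163/255 = 92/255 = 0.36078… → 0.36
(1-R'-K)/(1-K) simplifies to (max-R)/max with max = 163:
C = (163-48)/163 = 115/163 = 0.70552… → 0.71
M = (163-163)/163 = 0/163 = 0 → 0.00
Y = (163-27)/163 = 136/163 = 0.83435… → 0.83
= CMYK(0.71, 0.00, 0.83, 0.36)


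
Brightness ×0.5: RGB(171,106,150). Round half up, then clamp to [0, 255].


Multiply each channel by 0.5, round half up, clamp to [0, 255]
R: 171×0.5 = 85.5 → round → 86
G: 106×0.5 = 53
B: 150×0.5 = 75
= RGB(86, 53, 75)


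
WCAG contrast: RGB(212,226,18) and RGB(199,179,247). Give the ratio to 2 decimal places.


Linearize each sRGB channel c=v/255: c/12.92 if c ≤ 0.04045 else ((c+0.055)/1.055)^2.4
L = 0.2126×R_lin + 0.7152×G_lin + 0.0722×B_lin
Color 1 (212,226,18):
  R=212: 212/255≈0.8314 > 0.04045 → ((0.8314+0.055)/1.055)^2.4 ≈ 0.65837
  G=226: 226/255≈0.8863 > 0.04045 → ((0.8863+0.055)/1.055)^2.4 ≈ 0.76052
  B=18: 18/255≈0.0706 > 0.04045 → ((0.0706+0.055)/1.055)^2.4 ≈ 0.00605
  L1 = 0.2126×0.65837 + 0.7152×0.76052 + 0.0722×0.00605 ≈ 0.68433
Color 2 (199,179,247):
  R=199: 199/255≈0.7804 > 0.04045 → ((0.7804+0.055)/1.055)^2.4 ≈ 0.57112
  G=179: 179/255≈0.7020 > 0.04045 → ((0.7020+0.055)/1.055)^2.4 ≈ 0.45079
  B=247: 247/255≈0.9686 > 0.04045 → ((0.9686+0.055)/1.055)^2.4 ≈ 0.93011
  L2 = 0.2126×0.57112 + 0.7152×0.45079 + 0.0722×0.93011 ≈ 0.51098
Lighter = 0.68433, Darker = 0.51098
Ratio = (L_lighter + 0.05) / (L_darker + 0.05)
Ratio = (0.68433 + 0.05) / (0.51098 + 0.05) = 0.73433 / 0.56098 ≈ 1.3090
Ratio ≈ 1.31:1


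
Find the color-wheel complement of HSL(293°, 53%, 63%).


Complement = opposite side of color wheel = hue + 180°
H' = (293 + 180) mod 360 = 113°
S and L unchanged.
= HSL(113°, 53%, 63%)


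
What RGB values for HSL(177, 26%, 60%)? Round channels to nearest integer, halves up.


H=177°, S=0.26, L=0.60
C = (1-|2L-1|)×S = (1-|0.20|)×0.26 = 0.208
H' = H/60 = 177/60 ≈ 2.9500; X = C×(1-|H' mod 2 - 1|) = 0.1976
m = L - C/2 = 0.60 - 0.104 = 0.496
Sector ⌊H'⌋ = 2 → (R',G',B') = (0.0, 0.208, 0.1976)
RGB = ((R'+m)×255, (G'+m)×255, (B'+m)×255) = (126.48, 179.52, 176.868)
Round half up → RGB(126, 180, 177)


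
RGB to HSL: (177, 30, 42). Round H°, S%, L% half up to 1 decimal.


Normalize: R'=177/255≈0.6941, G'=30/255≈0.1176, B'=42/255≈0.1647
Max=177/255, Min=30/255, Δ=Max-Min=147/255
L = (Max+Min)/2 = (177+30)/510 = 207/510 = 0.40588… → L = 40.6%
L ≤ 0.5 → S = Δ/(Max+Min) = 147/(177+30) = 147/207 = 0.71014… → S = 71.0%
(the 1/255 factors cancel in S and H, so raw channel differences can be used)
Max is R' → H = 60 × (((G-B)/Δ) mod 6) = 60 × (((30-42)/147) mod 6)
  (-12)/147 = -0.0816…; negative, so add 6 → 5.9183…
  H = 60 × 5.9183… = 355.102…° → H = 355.1°
= HSL(355.1°, 71.0%, 40.6%)


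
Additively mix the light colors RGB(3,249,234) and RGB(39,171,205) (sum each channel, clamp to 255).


Additive: each channel = min(255, C₁+C₂)
R: 3+39 = 42 → 42
G: 249+171 = 420 → 255
B: 234+205 = 439 → 255
= RGB(42, 255, 255)


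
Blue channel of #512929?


Color: #512929
R = 51 = 81
G = 29 = 41
B = 29 = 41
Blue = 41


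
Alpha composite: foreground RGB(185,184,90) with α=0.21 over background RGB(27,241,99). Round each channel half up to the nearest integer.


C = α×F + (1-α)×B, with 1-α = 0.79
R: 0.21×185 + 0.79×27 = 38.85 + 21.33 = 60.18 → 60
G: 0.21×184 + 0.79×241 = 38.64 + 190.39 = 229.03 → 229
B: 0.21×90 + 0.79×99 = 18.90 + 78.21 = 97.11 → 97
= RGB(60, 229, 97)


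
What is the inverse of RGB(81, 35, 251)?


Invert: (255-R, 255-G, 255-B)
R: 255-81 = 174
G: 255-35 = 220
B: 255-251 = 4
= RGB(174, 220, 4)


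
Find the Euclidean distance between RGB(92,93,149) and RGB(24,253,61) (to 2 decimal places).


d = √[(R₁-R₂)² + (G₁-G₂)² + (B₁-B₂)²]
d = √[(92-24)² + (93-253)² + (149-61)²]
d = √[4624 + 25600 + 7744]
d = √37968
d ≈ 194.85


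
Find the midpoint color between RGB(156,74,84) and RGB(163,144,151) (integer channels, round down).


Midpoint: each channel = ⌊(C₁+C₂)/2⌋
R: ⌊(156+163)/2⌋ = 159
G: ⌊(74+144)/2⌋ = 109
B: ⌊(84+151)/2⌋ = 117
= RGB(159, 109, 117)


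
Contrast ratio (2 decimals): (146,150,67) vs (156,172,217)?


Linearize each sRGB channel c=v/255: c/12.92 if c ≤ 0.04045 else ((c+0.055)/1.055)^2.4
L = 0.2126×R_lin + 0.7152×G_lin + 0.0722×B_lin
Color 1 (146,150,67):
  R=146: 146/255≈0.5725 > 0.04045 → ((0.5725+0.055)/1.055)^2.4 ≈ 0.28744
  G=150: 150/255≈0.5882 > 0.04045 → ((0.5882+0.055)/1.055)^2.4 ≈ 0.30499
  B=67: 67/255≈0.2627 > 0.04045 → ((0.2627+0.055)/1.055)^2.4 ≈ 0.05613
  L1 = 0.2126×0.28744 + 0.7152×0.30499 + 0.0722×0.05613 ≈ 0.28329
Color 2 (156,172,217):
  R=156: 156/255≈0.6118 > 0.04045 → ((0.6118+0.055)/1.055)^2.4 ≈ 0.33245
  G=172: 172/255≈0.6745 > 0.04045 → ((0.6745+0.055)/1.055)^2.4 ≈ 0.41254
  B=217: 217/255≈0.8510 > 0.04045 → ((0.8510+0.055)/1.055)^2.4 ≈ 0.69387
  L2 = 0.2126×0.33245 + 0.7152×0.41254 + 0.0722×0.69387 ≈ 0.41583
Lighter = 0.41583, Darker = 0.28329
Ratio = (L_lighter + 0.05) / (L_darker + 0.05)
Ratio = (0.41583 + 0.05) / (0.28329 + 0.05) = 0.46583 / 0.33329 ≈ 1.3977
Ratio ≈ 1.40:1


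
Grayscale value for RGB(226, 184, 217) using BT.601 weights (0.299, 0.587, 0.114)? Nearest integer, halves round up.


Gray = 0.299×R + 0.587×G + 0.114×B
Gray = 0.299×226 + 0.587×184 + 0.114×217
Gray = 67.574 + 108.008 + 24.738
Gray = 200.320 → round half up → 200
Gray = 200


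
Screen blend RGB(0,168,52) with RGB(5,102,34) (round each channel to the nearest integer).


Screen: C = 255 - (255-A)×(255-B)/255, rounded to nearest integer
R: 255 - (255-0)×(255-5)/255 = 255 - 63750/255 ≈ 255 - 250.000 = 5.000 → 5
G: 255 - (255-168)×(255-102)/255 = 255 - 13311/255 ≈ 255 - 52.200 = 202.800 → 203
B: 255 - (255-52)×(255-34)/255 = 255 - 44863/255 ≈ 255 - 175.933 = 79.067 → 79
= RGB(5, 203, 79)


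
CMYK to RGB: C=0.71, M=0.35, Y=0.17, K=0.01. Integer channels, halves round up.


R = 255 × (1-C) × (1-K) = 255 × 0.29 × 0.99 = 73.2105 → 73
G = 255 × (1-M) × (1-K) = 255 × 0.65 × 0.99 = 164.0925 → 164
B = 255 × (1-Y) × (1-K) = 255 × 0.83 × 0.99 = 209.5335 → 210
= RGB(73, 164, 210)


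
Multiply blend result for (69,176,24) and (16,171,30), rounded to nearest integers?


Multiply: C = A×B/255, rounded to nearest integer
R: 69×16/255 = 1104/255 ≈ 4.329 → 4
G: 176×171/255 = 30096/255 ≈ 118.024 → 118
B: 24×30/255 = 720/255 ≈ 2.824 → 3
= RGB(4, 118, 3)


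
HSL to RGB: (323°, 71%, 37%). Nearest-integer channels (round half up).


H=323°, S=0.71, L=0.37
C = (1-|2L-1|)×S = (1-|-0.26|)×0.71 = 0.5254
H' = H/60 = 323/60 ≈ 5.3833; X = C×(1-|H' mod 2 - 1|) ≈ 0.3240
m = L - C/2 = 0.37 - 0.2627 = 0.1073
Sector ⌊H'⌋ = 5 → (R',G',B') = (0.5254, 0.0, ≈0.3240)
RGB = ((R'+m)×255, (G'+m)×255, (B'+m)×255) = (161.3385, 27.3615, 109.98065)
Round half up → RGB(161, 27, 110)


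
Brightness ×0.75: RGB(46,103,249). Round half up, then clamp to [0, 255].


Multiply each channel by 0.75, round half up, clamp to [0, 255]
R: 46×0.75 = 34.5 → round → 35
G: 103×0.75 = 77.25 → round → 77
B: 249×0.75 = 186.75 → round → 187
= RGB(35, 77, 187)


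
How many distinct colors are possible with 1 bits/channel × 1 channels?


Total bits = 1 bits/channel × 1 channels = 1 bits
Distinct colors = 2^1
= 2 colors


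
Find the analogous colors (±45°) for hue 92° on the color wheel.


Base hue: 92°
Left analog: (92 - 45) mod 360 = 47°
Right analog: (92 + 45) mod 360 = 137°
Analogous hues = 47° and 137°


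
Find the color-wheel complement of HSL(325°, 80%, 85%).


Complement = opposite side of color wheel = hue + 180°
H' = (325 + 180) mod 360 = 145°
S and L unchanged.
= HSL(145°, 80%, 85%)


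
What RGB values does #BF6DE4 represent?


BF → 191 (R)
6D → 109 (G)
E4 → 228 (B)
= RGB(191, 109, 228)


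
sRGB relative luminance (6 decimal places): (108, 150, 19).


Linearize each channel (sRGB transfer function): c = v/255; c_lin = c/12.92 if c ≤ 0.04045, else ((c+0.055)/1.055)^2.4
  R: 108/255 ≈ 0.423529 > 0.04045 → ((0.423529+0.055)/1.055)^2.4 ≈ 0.149960
  G: 150/255 ≈ 0.588235 > 0.04045 → ((0.588235+0.055)/1.055)^2.4 ≈ 0.304987
  B: 19/255 ≈ 0.074510 > 0.04045 → ((0.074510+0.055)/1.055)^2.4 ≈ 0.006512
R_lin = 0.149960, G_lin = 0.304987, B_lin = 0.006512
L = 0.2126×R + 0.7152×G + 0.0722×B
L = 0.2126×0.149960 + 0.7152×0.304987 + 0.0722×0.006512
L ≈ 0.250479


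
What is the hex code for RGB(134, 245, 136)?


R = 134 → 86 (hex)
G = 245 → F5 (hex)
B = 136 → 88 (hex)
Hex = #86F588


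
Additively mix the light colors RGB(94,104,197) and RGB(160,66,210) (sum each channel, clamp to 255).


Additive: each channel = min(255, C₁+C₂)
R: 94+160 = 254 → 254
G: 104+66 = 170 → 170
B: 197+210 = 407 → 255
= RGB(254, 170, 255)


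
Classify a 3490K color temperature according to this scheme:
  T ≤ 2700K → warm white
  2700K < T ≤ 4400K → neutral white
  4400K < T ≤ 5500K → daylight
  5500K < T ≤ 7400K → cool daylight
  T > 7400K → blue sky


Temperature: 3490K
2700K < 3490K ≤ 4400K → neutral white
Classification: neutral white


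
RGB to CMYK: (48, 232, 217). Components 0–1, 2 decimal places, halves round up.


R'=48/255≈0.1882, G'=232/255≈0.9098, B'=217/255≈0.8510
K = 1 - max(R',G',B') = 1 - 232/255 = 23/255 = 0.09019… → 0.09
(1-R'-K)/(1-K) simplifies to (max-R)/max with max = 232:
C = (232-48)/232 = 184/232 = 0.79310… → 0.79
M = (232-232)/232 = 0/232 = 0 → 0.00
Y = (232-217)/232 = 15/232 = 0.06465… → 0.06
= CMYK(0.79, 0.00, 0.06, 0.09)


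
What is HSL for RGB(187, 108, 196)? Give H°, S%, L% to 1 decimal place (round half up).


Normalize: R'=187/255≈0.7333, G'=108/255≈0.4235, B'=196/255≈0.7686
Max=196/255, Min=108/255, Δ=Max-Min=88/255
L = (Max+Min)/2 = (196+108)/510 = 304/510 = 0.59607… → L = 59.6%
L > 0.5 → S = Δ/(2-Max-Min) = 88/(510-196-108) = 88/206 = 0.42718… → S = 42.7%
(the 1/255 factors cancel in S and H, so raw channel differences can be used)
Max is B' → H = 60 × ((R-G)/Δ + 4) = 60 × ((187-108)/88 + 4)
  79/88 + 4 = 0.8977… + 4 = 4.8977…
  H = 60 × 4.8977… = 293.863…° → H = 293.9°
= HSL(293.9°, 42.7%, 59.6%)


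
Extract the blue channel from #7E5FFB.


Color: #7E5FFB
R = 7E = 126
G = 5F = 95
B = FB = 251
Blue = 251


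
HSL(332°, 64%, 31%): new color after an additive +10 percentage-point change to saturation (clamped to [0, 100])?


Original S = 64%
Adjustment = +10 percentage points
New S = 64 + (10) = 74
Clamp to [0, 100] → 74
= HSL(332°, 74%, 31%)


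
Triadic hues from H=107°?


Triadic: equally spaced at 120° intervals
H1 = 107°
H2 = (107 + 120) mod 360 = 227°
H3 = (107 + 240) mod 360 = 347°
Triadic = 107°, 227°, 347°


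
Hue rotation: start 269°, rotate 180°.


New hue = (H + rotation) mod 360
New hue = (269 + 180) mod 360
= 449 mod 360
= 89°


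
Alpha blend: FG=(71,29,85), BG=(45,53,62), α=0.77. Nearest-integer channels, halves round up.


C = α×F + (1-α)×B, with 1-α = 0.23
R: 0.77×71 + 0.23×45 = 54.67 + 10.35 = 65.02 → 65
G: 0.77×29 + 0.23×53 = 22.33 + 12.19 = 34.52 → 35
B: 0.77×85 + 0.23×62 = 65.45 + 14.26 = 79.71 → 80
= RGB(65, 35, 80)


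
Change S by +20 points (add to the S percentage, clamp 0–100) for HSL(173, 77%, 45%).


Original S = 77%
Adjustment = +20 percentage points
New S = 77 + (20) = 97
Clamp to [0, 100] → 97
= HSL(173°, 97%, 45%)


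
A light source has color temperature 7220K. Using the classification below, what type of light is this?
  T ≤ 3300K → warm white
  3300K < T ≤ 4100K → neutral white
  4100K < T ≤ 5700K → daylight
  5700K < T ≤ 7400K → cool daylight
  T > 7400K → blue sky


Temperature: 7220K
5700K < 7220K ≤ 7400K → cool daylight
Classification: cool daylight


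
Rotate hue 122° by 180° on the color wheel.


New hue = (H + rotation) mod 360
New hue = (122 + 180) mod 360
= 302 mod 360
= 302°


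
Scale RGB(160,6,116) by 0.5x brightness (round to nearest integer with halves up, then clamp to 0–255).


Multiply each channel by 0.5, round half up, clamp to [0, 255]
R: 160×0.5 = 80
G: 6×0.5 = 3
B: 116×0.5 = 58
= RGB(80, 3, 58)


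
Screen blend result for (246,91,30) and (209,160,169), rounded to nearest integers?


Screen: C = 255 - (255-A)×(255-B)/255, rounded to nearest integer
R: 255 - (255-246)×(255-209)/255 = 255 - 414/255 ≈ 255 - 1.624 = 253.376 → 253
G: 255 - (255-91)×(255-160)/255 = 255 - 15580/255 ≈ 255 - 61.098 = 193.902 → 194
B: 255 - (255-30)×(255-169)/255 = 255 - 19350/255 ≈ 255 - 75.882 = 179.118 → 179
= RGB(253, 194, 179)


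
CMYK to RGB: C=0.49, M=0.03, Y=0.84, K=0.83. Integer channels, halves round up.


R = 255 × (1-C) × (1-K) = 255 × 0.51 × 0.17 = 22.1085 → 22
G = 255 × (1-M) × (1-K) = 255 × 0.97 × 0.17 = 42.0495 → 42
B = 255 × (1-Y) × (1-K) = 255 × 0.16 × 0.17 = 6.936 → 7
= RGB(22, 42, 7)


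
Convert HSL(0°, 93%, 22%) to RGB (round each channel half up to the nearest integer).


H=0°, S=0.93, L=0.22
C = (1-|2L-1|)×S = (1-|-0.56|)×0.93 = 0.4092
H' = H/60 = 0/60 ≈ 0.0000; X = C×(1-|H' mod 2 - 1|) = 0.0
m = L - C/2 = 0.22 - 0.2046 = 0.0154
Sector ⌊H'⌋ = 0 → (R',G',B') = (0.4092, 0.0, 0.0)
RGB = ((R'+m)×255, (G'+m)×255, (B'+m)×255) = (108.273, 3.927, 3.927)
Round half up → RGB(108, 4, 4)


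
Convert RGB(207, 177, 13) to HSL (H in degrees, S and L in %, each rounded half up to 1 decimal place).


Normalize: R'=207/255≈0.8118, G'=177/255≈0.6941, B'=13/255≈0.0510
Max=207/255, Min=13/255, Δ=Max-Min=194/255
L = (Max+Min)/2 = (207+13)/510 = 220/510 = 0.43137… → L = 43.1%
L ≤ 0.5 → S = Δ/(Max+Min) = 194/(207+13) = 194/220 = 0.88181… → S = 88.2%
(the 1/255 factors cancel in S and H, so raw channel differences can be used)
Max is R' → H = 60 × (((G-B)/Δ) mod 6) = 60 × (((177-13)/194) mod 6)
  164/194 = 0.8453…
  H = 60 × 0.8453… = 50.721…° → H = 50.7°
= HSL(50.7°, 88.2%, 43.1%)


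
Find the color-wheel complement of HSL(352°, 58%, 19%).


Complement = opposite side of color wheel = hue + 180°
H' = (352 + 180) mod 360 = 172°
S and L unchanged.
= HSL(172°, 58%, 19%)


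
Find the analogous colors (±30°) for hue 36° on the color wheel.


Base hue: 36°
Left analog: (36 - 30) mod 360 = 6°
Right analog: (36 + 30) mod 360 = 66°
Analogous hues = 6° and 66°


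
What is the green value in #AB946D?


Color: #AB946D
R = AB = 171
G = 94 = 148
B = 6D = 109
Green = 148


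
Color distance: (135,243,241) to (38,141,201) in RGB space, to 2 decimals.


d = √[(R₁-R₂)² + (G₁-G₂)² + (B₁-B₂)²]
d = √[(135-38)² + (243-141)² + (241-201)²]
d = √[9409 + 10404 + 1600]
d = √21413
d ≈ 146.33


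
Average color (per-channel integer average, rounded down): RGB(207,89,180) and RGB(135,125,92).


Midpoint: each channel = ⌊(C₁+C₂)/2⌋
R: ⌊(207+135)/2⌋ = 171
G: ⌊(89+125)/2⌋ = 107
B: ⌊(180+92)/2⌋ = 136
= RGB(171, 107, 136)


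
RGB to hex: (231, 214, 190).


R = 231 → E7 (hex)
G = 214 → D6 (hex)
B = 190 → BE (hex)
Hex = #E7D6BE


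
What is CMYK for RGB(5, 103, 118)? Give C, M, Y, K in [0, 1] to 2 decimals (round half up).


R'=5/255≈0.0196, G'=103/255≈0.4039, B'=118/255≈0.4627
K = 1 - max(R',G',B') = 1 - 118/255 = 137/255 = 0.53725… → 0.54
(1-R'-K)/(1-K) simplifies to (max-R)/max with max = 118:
C = (118-5)/118 = 113/118 = 0.95762… → 0.96
M = (118-103)/118 = 15/118 = 0.12711… → 0.13
Y = (118-118)/118 = 0/118 = 0 → 0.00
= CMYK(0.96, 0.13, 0.00, 0.54)


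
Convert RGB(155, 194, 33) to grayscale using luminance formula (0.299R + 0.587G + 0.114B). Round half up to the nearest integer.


Gray = 0.299×R + 0.587×G + 0.114×B
Gray = 0.299×155 + 0.587×194 + 0.114×33
Gray = 46.345 + 113.878 + 3.762
Gray = 163.985 → round half up → 164
Gray = 164


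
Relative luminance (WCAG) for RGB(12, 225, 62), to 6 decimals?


Linearize each channel (sRGB transfer function): c = v/255; c_lin = c/12.92 if c ≤ 0.04045, else ((c+0.055)/1.055)^2.4
  R: 12/255 ≈ 0.047059 > 0.04045 → ((0.047059+0.055)/1.055)^2.4 ≈ 0.003677
  G: 225/255 ≈ 0.882353 > 0.04045 → ((0.882353+0.055)/1.055)^2.4 ≈ 0.752942
  B: 62/255 ≈ 0.243137 > 0.04045 → ((0.243137+0.055)/1.055)^2.4 ≈ 0.048172
R_lin = 0.003677, G_lin = 0.752942, B_lin = 0.048172
L = 0.2126×R + 0.7152×G + 0.0722×B
L = 0.2126×0.003677 + 0.7152×0.752942 + 0.0722×0.048172
L ≈ 0.542764


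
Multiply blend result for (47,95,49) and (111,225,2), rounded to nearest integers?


Multiply: C = A×B/255, rounded to nearest integer
R: 47×111/255 = 5217/255 ≈ 20.459 → 20
G: 95×225/255 = 21375/255 ≈ 83.824 → 84
B: 49×2/255 = 98/255 ≈ 0.384 → 0
= RGB(20, 84, 0)


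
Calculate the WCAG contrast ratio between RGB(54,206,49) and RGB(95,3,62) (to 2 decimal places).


Linearize each sRGB channel c=v/255: c/12.92 if c ≤ 0.04045 else ((c+0.055)/1.055)^2.4
L = 0.2126×R_lin + 0.7152×G_lin + 0.0722×B_lin
Color 1 (54,206,49):
  R=54: 54/255≈0.2118 > 0.04045 → ((0.2118+0.055)/1.055)^2.4 ≈ 0.03689
  G=206: 206/255≈0.8078 > 0.04045 → ((0.8078+0.055)/1.055)^2.4 ≈ 0.61721
  B=49: 49/255≈0.1922 > 0.04045 → ((0.1922+0.055)/1.055)^2.4 ≈ 0.03071
  L1 = 0.2126×0.03689 + 0.7152×0.61721 + 0.0722×0.03071 ≈ 0.45149
Color 2 (95,3,62):
  R=95: 95/255≈0.3725 > 0.04045 → ((0.3725+0.055)/1.055)^2.4 ≈ 0.11444
  G=3: 3/255≈0.0118 ≤ 0.04045 → 0.0118/12.92 ≈ 0.00091
  B=62: 62/255≈0.2431 > 0.04045 → ((0.2431+0.055)/1.055)^2.4 ≈ 0.04817
  L2 = 0.2126×0.11444 + 0.7152×0.00091 + 0.0722×0.04817 ≈ 0.02846
Lighter = 0.45149, Darker = 0.02846
Ratio = (L_lighter + 0.05) / (L_darker + 0.05)
Ratio = (0.45149 + 0.05) / (0.02846 + 0.05) = 0.50149 / 0.07846 ≈ 6.3918
Ratio ≈ 6.39:1


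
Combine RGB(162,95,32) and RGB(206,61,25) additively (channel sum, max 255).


Additive: each channel = min(255, C₁+C₂)
R: 162+206 = 368 → 255
G: 95+61 = 156 → 156
B: 32+25 = 57 → 57
= RGB(255, 156, 57)


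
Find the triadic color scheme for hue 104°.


Triadic: equally spaced at 120° intervals
H1 = 104°
H2 = (104 + 120) mod 360 = 224°
H3 = (104 + 240) mod 360 = 344°
Triadic = 104°, 224°, 344°


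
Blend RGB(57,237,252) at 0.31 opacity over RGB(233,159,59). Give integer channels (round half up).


C = α×F + (1-α)×B, with 1-α = 0.69
R: 0.31×57 + 0.69×233 = 17.67 + 160.77 = 178.44 → 178
G: 0.31×237 + 0.69×159 = 73.47 + 109.71 = 183.18 → 183
B: 0.31×252 + 0.69×59 = 78.12 + 40.71 = 118.83 → 119
= RGB(178, 183, 119)


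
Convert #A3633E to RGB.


A3 → 163 (R)
63 → 99 (G)
3E → 62 (B)
= RGB(163, 99, 62)


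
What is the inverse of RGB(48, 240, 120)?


Invert: (255-R, 255-G, 255-B)
R: 255-48 = 207
G: 255-240 = 15
B: 255-120 = 135
= RGB(207, 15, 135)


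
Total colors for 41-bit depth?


Colors = 2^bits = 2^41
= 2,199,023,255,552 colors


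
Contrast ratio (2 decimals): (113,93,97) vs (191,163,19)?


Linearize each sRGB channel c=v/255: c/12.92 if c ≤ 0.04045 else ((c+0.055)/1.055)^2.4
L = 0.2126×R_lin + 0.7152×G_lin + 0.0722×B_lin
Color 1 (113,93,97):
  R=113: 113/255≈0.4431 > 0.04045 → ((0.4431+0.055)/1.055)^2.4 ≈ 0.16513
  G=93: 93/255≈0.3647 > 0.04045 → ((0.3647+0.055)/1.055)^2.4 ≈ 0.10946
  B=97: 97/255≈0.3804 > 0.04045 → ((0.3804+0.055)/1.055)^2.4 ≈ 0.11954
  L1 = 0.2126×0.16513 + 0.7152×0.10946 + 0.0722×0.11954 ≈ 0.12202
Color 2 (191,163,19):
  R=191: 191/255≈0.7490 > 0.04045 → ((0.7490+0.055)/1.055)^2.4 ≈ 0.52100
  G=163: 163/255≈0.6392 > 0.04045 → ((0.6392+0.055)/1.055)^2.4 ≈ 0.36625
  B=19: 19/255≈0.0745 > 0.04045 → ((0.0745+0.055)/1.055)^2.4 ≈ 0.00651
  L2 = 0.2126×0.52100 + 0.7152×0.36625 + 0.0722×0.00651 ≈ 0.37318
Lighter = 0.37318, Darker = 0.12202
Ratio = (L_lighter + 0.05) / (L_darker + 0.05)
Ratio = (0.37318 + 0.05) / (0.12202 + 0.05) = 0.42318 / 0.17202 ≈ 2.4600
Ratio ≈ 2.46:1


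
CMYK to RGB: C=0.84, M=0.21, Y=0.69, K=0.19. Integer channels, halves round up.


R = 255 × (1-C) × (1-K) = 255 × 0.16 × 0.81 = 33.048 → 33
G = 255 × (1-M) × (1-K) = 255 × 0.79 × 0.81 = 163.1745 → 163
B = 255 × (1-Y) × (1-K) = 255 × 0.31 × 0.81 = 64.0305 → 64
= RGB(33, 163, 64)


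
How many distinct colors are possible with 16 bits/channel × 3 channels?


Total bits = 16 bits/channel × 3 channels = 48 bits
Distinct colors = 2^48
= 281,474,976,710,656 colors


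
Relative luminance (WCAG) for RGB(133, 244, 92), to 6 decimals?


Linearize each channel (sRGB transfer function): c = v/255; c_lin = c/12.92 if c ≤ 0.04045, else ((c+0.055)/1.055)^2.4
  R: 133/255 ≈ 0.521569 > 0.04045 → ((0.521569+0.055)/1.055)^2.4 ≈ 0.234551
  G: 244/255 ≈ 0.956863 > 0.04045 → ((0.956863+0.055)/1.055)^2.4 ≈ 0.904661
  B: 92/255 ≈ 0.360784 > 0.04045 → ((0.360784+0.055)/1.055)^2.4 ≈ 0.107023
R_lin = 0.234551, G_lin = 0.904661, B_lin = 0.107023
L = 0.2126×R + 0.7152×G + 0.0722×B
L = 0.2126×0.234551 + 0.7152×0.904661 + 0.0722×0.107023
L ≈ 0.704606


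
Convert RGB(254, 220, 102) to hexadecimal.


R = 254 → FE (hex)
G = 220 → DC (hex)
B = 102 → 66 (hex)
Hex = #FEDC66


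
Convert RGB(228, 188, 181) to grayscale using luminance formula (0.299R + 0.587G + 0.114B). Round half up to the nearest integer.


Gray = 0.299×R + 0.587×G + 0.114×B
Gray = 0.299×228 + 0.587×188 + 0.114×181
Gray = 68.172 + 110.356 + 20.634
Gray = 199.162 → round half up → 199
Gray = 199


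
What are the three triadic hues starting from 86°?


Triadic: equally spaced at 120° intervals
H1 = 86°
H2 = (86 + 120) mod 360 = 206°
H3 = (86 + 240) mod 360 = 326°
Triadic = 86°, 206°, 326°


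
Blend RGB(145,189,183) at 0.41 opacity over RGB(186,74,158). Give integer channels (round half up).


C = α×F + (1-α)×B, with 1-α = 0.59
R: 0.41×145 + 0.59×186 = 59.45 + 109.74 = 169.19 → 169
G: 0.41×189 + 0.59×74 = 77.49 + 43.66 = 121.15 → 121
B: 0.41×183 + 0.59×158 = 75.03 + 93.22 = 168.25 → 168
= RGB(169, 121, 168)


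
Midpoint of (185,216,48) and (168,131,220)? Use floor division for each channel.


Midpoint: each channel = ⌊(C₁+C₂)/2⌋
R: ⌊(185+168)/2⌋ = 176
G: ⌊(216+131)/2⌋ = 173
B: ⌊(48+220)/2⌋ = 134
= RGB(176, 173, 134)


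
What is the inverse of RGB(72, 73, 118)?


Invert: (255-R, 255-G, 255-B)
R: 255-72 = 183
G: 255-73 = 182
B: 255-118 = 137
= RGB(183, 182, 137)


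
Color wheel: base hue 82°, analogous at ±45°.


Base hue: 82°
Left analog: (82 - 45) mod 360 = 37°
Right analog: (82 + 45) mod 360 = 127°
Analogous hues = 37° and 127°


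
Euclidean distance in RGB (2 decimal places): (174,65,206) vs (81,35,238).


d = √[(R₁-R₂)² + (G₁-G₂)² + (B₁-B₂)²]
d = √[(174-81)² + (65-35)² + (206-238)²]
d = √[8649 + 900 + 1024]
d = √10573
d ≈ 102.83
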